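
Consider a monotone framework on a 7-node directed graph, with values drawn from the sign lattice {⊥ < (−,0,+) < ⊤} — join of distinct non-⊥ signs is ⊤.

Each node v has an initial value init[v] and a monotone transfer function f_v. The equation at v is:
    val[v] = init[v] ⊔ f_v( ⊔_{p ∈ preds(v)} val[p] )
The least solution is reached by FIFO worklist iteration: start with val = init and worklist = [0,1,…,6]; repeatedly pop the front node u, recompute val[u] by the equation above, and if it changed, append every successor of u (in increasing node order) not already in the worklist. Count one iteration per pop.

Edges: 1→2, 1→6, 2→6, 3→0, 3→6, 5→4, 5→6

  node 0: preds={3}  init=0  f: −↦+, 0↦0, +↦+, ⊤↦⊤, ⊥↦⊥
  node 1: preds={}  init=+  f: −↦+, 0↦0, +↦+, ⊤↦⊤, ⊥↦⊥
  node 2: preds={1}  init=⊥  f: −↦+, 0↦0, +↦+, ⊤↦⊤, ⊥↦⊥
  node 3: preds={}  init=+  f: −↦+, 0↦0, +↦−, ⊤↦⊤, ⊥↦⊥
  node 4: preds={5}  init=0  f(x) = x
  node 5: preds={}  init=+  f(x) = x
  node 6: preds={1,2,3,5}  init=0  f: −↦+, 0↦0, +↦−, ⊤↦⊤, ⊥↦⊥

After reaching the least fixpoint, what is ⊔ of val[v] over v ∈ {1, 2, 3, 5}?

+

Iteration log — 7 steps:
  step 1. node 0  ⊔preds=+  new=⊤  old=0  +wl: 
  step 2. node 1  ⊔preds=⊥  new=+  stable
  step 3. node 2  ⊔preds=+  new=+  old=⊥  +wl: 
  step 4. node 3  ⊔preds=⊥  new=+  stable
  step 5. node 4  ⊔preds=+  new=⊤  old=0  +wl: 
  step 6. node 5  ⊔preds=⊥  new=+  stable
  step 7. node 6  ⊔preds=+  new=⊤  old=0  +wl: 

Least fixpoint reached:
  node 0: ⊤
  node 1: +
  node 2: +
  node 3: +
  node 4: ⊤
  node 5: +
  node 6: ⊤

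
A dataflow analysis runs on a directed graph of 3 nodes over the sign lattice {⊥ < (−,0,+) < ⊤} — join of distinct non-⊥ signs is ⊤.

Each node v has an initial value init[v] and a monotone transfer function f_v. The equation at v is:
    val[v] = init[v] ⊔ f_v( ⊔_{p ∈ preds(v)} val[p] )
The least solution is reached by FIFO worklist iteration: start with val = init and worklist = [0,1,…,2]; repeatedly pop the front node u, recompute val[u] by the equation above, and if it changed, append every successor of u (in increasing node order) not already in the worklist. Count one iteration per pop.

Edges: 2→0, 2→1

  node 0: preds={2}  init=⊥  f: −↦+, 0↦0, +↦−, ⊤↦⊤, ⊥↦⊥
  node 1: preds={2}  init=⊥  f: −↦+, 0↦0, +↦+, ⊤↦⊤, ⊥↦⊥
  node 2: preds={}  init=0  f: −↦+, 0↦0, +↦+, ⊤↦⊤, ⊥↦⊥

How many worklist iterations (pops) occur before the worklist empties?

3

Iteration log — 3 steps:
  step 1. node 0  ⊔preds=0  new=0  old=⊥  +wl: 
  step 2. node 1  ⊔preds=0  new=0  old=⊥  +wl: 
  step 3. node 2  ⊔preds=⊥  new=0  stable

Least fixpoint reached:
  node 0: 0
  node 1: 0
  node 2: 0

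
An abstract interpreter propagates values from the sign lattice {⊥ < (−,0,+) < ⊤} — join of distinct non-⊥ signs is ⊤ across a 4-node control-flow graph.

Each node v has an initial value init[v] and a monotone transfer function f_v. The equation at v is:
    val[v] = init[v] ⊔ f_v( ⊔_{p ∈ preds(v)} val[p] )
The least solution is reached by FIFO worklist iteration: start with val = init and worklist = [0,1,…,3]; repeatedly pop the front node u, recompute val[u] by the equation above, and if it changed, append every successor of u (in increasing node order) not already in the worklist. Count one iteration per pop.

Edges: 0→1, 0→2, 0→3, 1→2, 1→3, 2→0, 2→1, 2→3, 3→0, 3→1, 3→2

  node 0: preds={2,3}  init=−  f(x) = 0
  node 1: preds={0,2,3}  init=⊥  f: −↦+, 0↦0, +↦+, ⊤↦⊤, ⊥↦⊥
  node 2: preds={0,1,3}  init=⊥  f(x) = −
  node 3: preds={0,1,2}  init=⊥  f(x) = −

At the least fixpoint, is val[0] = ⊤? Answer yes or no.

Iteration log — 7 steps:
  step 1. node 0  ⊔preds=⊥  new=⊤  old=−  +wl: 
  step 2. node 1  ⊔preds=⊤  new=⊤  old=⊥  +wl: 
  step 3. node 2  ⊔preds=⊤  new=−  old=⊥  +wl: 0,1
  step 4. node 3  ⊔preds=⊤  new=−  old=⊥  +wl: 2
  step 5. node 0  ⊔preds=−  new=⊤  stable
  step 6. node 1  ⊔preds=⊤  new=⊤  stable
  step 7. node 2  ⊔preds=⊤  new=−  stable

Least fixpoint reached:
  node 0: ⊤
  node 1: ⊤
  node 2: −
  node 3: −

yes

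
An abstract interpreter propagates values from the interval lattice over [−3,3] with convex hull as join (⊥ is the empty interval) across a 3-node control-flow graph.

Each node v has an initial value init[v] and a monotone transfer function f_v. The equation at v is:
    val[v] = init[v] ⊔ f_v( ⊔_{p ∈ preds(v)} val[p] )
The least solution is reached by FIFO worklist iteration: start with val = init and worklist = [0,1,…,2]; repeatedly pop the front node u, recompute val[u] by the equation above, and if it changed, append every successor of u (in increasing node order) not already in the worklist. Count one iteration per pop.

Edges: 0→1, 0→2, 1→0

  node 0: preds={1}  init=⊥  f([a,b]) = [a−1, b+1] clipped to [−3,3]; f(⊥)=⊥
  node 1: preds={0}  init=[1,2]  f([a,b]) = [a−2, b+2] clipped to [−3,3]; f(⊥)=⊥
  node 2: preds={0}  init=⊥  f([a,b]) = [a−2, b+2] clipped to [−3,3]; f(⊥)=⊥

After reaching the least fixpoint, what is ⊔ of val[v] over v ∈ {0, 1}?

[-3,3]

Worklist (7 pops):
  #1 pop 0: in=[1,2] → [0,3] (was ⊥); enqueue []
  #2 pop 1: in=[0,3] → [-2,3] (was [1,2]); enqueue [0]
  #3 pop 2: in=[0,3] → [-2,3] (was ⊥); enqueue []
  #4 pop 0: in=[-2,3] → [-3,3] (was [0,3]); enqueue [1,2]
  #5 pop 1: in=[-3,3] → [-3,3] (was [-2,3]); enqueue [0]
  #6 pop 2: in=[-3,3] → [-3,3] (was [-2,3]); enqueue []
  #7 pop 0: in=[-3,3] → [-3,3] (no change)

Fixpoint:
  val[0] = [-3,3]
  val[1] = [-3,3]
  val[2] = [-3,3]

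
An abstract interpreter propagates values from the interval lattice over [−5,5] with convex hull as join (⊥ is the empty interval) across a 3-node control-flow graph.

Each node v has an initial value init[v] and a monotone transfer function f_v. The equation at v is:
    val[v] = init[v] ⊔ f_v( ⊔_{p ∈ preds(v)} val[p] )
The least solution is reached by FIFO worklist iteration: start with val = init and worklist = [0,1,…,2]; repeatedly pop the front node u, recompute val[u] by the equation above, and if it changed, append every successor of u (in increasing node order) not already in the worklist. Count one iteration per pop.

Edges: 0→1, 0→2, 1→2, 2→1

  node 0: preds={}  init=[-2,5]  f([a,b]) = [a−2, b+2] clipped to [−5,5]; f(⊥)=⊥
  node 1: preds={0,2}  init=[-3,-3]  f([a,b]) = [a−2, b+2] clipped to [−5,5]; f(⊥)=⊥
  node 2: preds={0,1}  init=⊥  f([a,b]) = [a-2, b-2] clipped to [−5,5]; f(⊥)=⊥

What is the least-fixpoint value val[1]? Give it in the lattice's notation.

Trace (5 dequeues):
  [1] u=0 | in ⊥ | out [-2,5] | ==
  [2] u=1 | in [-2,5] | out [-4,5] | prev [-3,-3] | push {}
  [3] u=2 | in [-4,5] | out [-5,3] | prev ⊥ | push {1}
  [4] u=1 | in [-5,5] | out [-5,5] | prev [-4,5] | push {2}
  [5] u=2 | in [-5,5] | out [-5,3] | ==

Converged values:
  [0] [-2,5]
  [1] [-5,5]
  [2] [-5,3]

[-5,5]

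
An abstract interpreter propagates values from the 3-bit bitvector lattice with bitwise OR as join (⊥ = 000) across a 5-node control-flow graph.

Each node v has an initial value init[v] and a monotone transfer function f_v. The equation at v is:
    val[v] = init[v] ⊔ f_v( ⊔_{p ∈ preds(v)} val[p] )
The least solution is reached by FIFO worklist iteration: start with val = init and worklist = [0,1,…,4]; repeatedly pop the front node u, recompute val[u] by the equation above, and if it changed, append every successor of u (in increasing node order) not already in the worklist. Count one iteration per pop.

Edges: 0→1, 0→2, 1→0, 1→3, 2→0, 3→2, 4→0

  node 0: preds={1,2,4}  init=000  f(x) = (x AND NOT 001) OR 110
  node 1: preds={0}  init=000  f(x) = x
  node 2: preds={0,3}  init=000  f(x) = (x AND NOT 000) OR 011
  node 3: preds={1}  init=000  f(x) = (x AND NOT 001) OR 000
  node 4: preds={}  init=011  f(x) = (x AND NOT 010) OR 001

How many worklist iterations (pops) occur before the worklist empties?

7

Iteration log — 7 steps:
  step 1. node 0  ⊔preds=011  new=110  old=000  +wl: 
  step 2. node 1  ⊔preds=110  new=110  old=000  +wl: 0
  step 3. node 2  ⊔preds=110  new=111  old=000  +wl: 
  step 4. node 3  ⊔preds=110  new=110  old=000  +wl: 2
  step 5. node 4  ⊔preds=000  new=011  stable
  step 6. node 0  ⊔preds=111  new=110  stable
  step 7. node 2  ⊔preds=110  new=111  stable

Least fixpoint reached:
  node 0: 110
  node 1: 110
  node 2: 111
  node 3: 110
  node 4: 011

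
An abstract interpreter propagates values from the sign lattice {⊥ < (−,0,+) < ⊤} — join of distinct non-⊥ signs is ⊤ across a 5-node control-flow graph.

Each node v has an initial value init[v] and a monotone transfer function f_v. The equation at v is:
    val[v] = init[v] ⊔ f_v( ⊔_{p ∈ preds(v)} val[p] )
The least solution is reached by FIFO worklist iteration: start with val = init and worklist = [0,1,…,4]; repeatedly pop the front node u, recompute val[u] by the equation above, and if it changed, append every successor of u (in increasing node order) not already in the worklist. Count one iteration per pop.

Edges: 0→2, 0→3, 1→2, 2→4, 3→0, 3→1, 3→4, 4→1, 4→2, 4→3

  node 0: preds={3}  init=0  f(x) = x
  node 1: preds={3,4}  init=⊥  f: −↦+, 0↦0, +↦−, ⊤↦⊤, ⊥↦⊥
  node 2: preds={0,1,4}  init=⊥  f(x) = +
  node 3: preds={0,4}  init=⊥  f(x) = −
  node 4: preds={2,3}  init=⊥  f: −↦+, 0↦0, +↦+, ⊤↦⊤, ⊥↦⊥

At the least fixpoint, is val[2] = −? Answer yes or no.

Iteration log — 9 steps:
  step 1. node 0  ⊔preds=⊥  new=0  stable
  step 2. node 1  ⊔preds=⊥  new=⊥  stable
  step 3. node 2  ⊔preds=0  new=+  old=⊥  +wl: 
  step 4. node 3  ⊔preds=0  new=−  old=⊥  +wl: 0,1
  step 5. node 4  ⊔preds=⊤  new=⊤  old=⊥  +wl: 2,3
  step 6. node 0  ⊔preds=−  new=⊤  old=0  +wl: 
  step 7. node 1  ⊔preds=⊤  new=⊤  old=⊥  +wl: 
  step 8. node 2  ⊔preds=⊤  new=+  stable
  step 9. node 3  ⊔preds=⊤  new=−  stable

Least fixpoint reached:
  node 0: ⊤
  node 1: ⊤
  node 2: +
  node 3: −
  node 4: ⊤

no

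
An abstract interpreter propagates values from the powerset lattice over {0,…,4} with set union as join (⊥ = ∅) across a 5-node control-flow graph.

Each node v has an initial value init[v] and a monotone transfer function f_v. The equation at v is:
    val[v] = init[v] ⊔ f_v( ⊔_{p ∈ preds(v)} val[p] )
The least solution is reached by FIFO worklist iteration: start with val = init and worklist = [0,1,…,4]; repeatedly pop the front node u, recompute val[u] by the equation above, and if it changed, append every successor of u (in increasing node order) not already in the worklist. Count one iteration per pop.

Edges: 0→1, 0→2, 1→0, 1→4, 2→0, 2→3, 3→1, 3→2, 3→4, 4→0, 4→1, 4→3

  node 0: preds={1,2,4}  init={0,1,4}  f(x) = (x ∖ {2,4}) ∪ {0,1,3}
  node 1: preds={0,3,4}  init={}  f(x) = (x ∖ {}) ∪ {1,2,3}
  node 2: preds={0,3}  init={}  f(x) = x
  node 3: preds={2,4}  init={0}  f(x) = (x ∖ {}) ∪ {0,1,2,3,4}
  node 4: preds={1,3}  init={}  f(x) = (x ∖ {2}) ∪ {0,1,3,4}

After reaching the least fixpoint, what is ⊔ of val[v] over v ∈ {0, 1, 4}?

{0,1,2,3,4}

Worklist (10 pops):
  #1 pop 0: in={} → {0,1,3,4} (was {0,1,4}); enqueue []
  #2 pop 1: in={0,1,3,4} → {0,1,2,3,4} (was {}); enqueue [0]
  #3 pop 2: in={0,1,3,4} → {0,1,3,4} (was {}); enqueue []
  #4 pop 3: in={0,1,3,4} → {0,1,2,3,4} (was {0}); enqueue [1,2]
  #5 pop 4: in={0,1,2,3,4} → {0,1,3,4} (was {}); enqueue [3]
  #6 pop 0: in={0,1,2,3,4} → {0,1,3,4} (no change)
  #7 pop 1: in={0,1,2,3,4} → {0,1,2,3,4} (no change)
  #8 pop 2: in={0,1,2,3,4} → {0,1,2,3,4} (was {0,1,3,4}); enqueue [0]
  #9 pop 3: in={0,1,2,3,4} → {0,1,2,3,4} (no change)
  #10 pop 0: in={0,1,2,3,4} → {0,1,3,4} (no change)

Fixpoint:
  val[0] = {0,1,3,4}
  val[1] = {0,1,2,3,4}
  val[2] = {0,1,2,3,4}
  val[3] = {0,1,2,3,4}
  val[4] = {0,1,3,4}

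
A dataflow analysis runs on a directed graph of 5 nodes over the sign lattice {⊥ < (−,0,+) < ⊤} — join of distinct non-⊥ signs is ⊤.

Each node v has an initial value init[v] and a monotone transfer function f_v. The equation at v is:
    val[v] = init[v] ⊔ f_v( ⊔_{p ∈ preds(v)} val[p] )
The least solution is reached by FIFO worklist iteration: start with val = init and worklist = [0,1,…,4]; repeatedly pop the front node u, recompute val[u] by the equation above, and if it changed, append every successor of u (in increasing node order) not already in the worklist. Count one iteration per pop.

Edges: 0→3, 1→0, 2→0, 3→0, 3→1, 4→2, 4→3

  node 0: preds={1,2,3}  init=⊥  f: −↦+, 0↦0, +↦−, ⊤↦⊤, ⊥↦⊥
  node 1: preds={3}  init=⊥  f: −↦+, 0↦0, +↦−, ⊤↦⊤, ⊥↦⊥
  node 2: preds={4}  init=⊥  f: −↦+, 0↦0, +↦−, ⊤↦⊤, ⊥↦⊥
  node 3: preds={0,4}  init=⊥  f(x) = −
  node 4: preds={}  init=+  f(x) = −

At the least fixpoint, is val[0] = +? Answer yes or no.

no

Trace (11 dequeues):
  [1] u=0 | in ⊥ | out ⊥ | ==
  [2] u=1 | in ⊥ | out ⊥ | ==
  [3] u=2 | in + | out − | prev ⊥ | push {0}
  [4] u=3 | in + | out − | prev ⊥ | push {1}
  [5] u=4 | in ⊥ | out ⊤ | prev + | push {2,3}
  [6] u=0 | in − | out + | prev ⊥ | push {}
  [7] u=1 | in − | out + | prev ⊥ | push {0}
  [8] u=2 | in ⊤ | out ⊤ | prev − | push {}
  [9] u=3 | in ⊤ | out − | ==
  [10] u=0 | in ⊤ | out ⊤ | prev + | push {3}
  [11] u=3 | in ⊤ | out − | ==

Converged values:
  [0] ⊤
  [1] +
  [2] ⊤
  [3] −
  [4] ⊤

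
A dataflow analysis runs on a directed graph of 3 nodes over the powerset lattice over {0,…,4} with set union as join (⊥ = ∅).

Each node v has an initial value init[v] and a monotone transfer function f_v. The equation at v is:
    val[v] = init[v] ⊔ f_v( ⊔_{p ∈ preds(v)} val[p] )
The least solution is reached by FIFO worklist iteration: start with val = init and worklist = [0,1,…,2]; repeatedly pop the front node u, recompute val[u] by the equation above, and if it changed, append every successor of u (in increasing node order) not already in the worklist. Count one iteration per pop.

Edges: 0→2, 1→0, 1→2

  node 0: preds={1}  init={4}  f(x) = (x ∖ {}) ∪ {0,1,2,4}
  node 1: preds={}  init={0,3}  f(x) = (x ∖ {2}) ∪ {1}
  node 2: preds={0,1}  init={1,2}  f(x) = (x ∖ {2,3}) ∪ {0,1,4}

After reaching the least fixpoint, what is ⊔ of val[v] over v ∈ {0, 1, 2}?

{0,1,2,3,4}

Worklist (4 pops):
  #1 pop 0: in={0,3} → {0,1,2,3,4} (was {4}); enqueue []
  #2 pop 1: in={} → {0,1,3} (was {0,3}); enqueue [0]
  #3 pop 2: in={0,1,2,3,4} → {0,1,2,4} (was {1,2}); enqueue []
  #4 pop 0: in={0,1,3} → {0,1,2,3,4} (no change)

Fixpoint:
  val[0] = {0,1,2,3,4}
  val[1] = {0,1,3}
  val[2] = {0,1,2,4}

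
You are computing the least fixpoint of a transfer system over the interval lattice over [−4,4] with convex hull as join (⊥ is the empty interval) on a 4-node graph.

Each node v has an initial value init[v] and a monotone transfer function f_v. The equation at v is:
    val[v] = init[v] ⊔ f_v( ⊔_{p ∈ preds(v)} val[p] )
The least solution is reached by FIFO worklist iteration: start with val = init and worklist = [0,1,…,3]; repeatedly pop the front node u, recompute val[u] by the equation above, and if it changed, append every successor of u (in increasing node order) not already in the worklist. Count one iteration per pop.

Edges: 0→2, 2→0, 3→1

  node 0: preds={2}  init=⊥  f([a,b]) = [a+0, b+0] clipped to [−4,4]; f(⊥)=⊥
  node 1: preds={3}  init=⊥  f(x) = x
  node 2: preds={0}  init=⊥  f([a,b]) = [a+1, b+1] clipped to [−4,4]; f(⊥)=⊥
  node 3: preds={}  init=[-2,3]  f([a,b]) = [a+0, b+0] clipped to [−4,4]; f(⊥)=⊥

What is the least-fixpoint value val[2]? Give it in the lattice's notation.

Trace (4 dequeues):
  [1] u=0 | in ⊥ | out ⊥ | ==
  [2] u=1 | in [-2,3] | out [-2,3] | prev ⊥ | push {}
  [3] u=2 | in ⊥ | out ⊥ | ==
  [4] u=3 | in ⊥ | out [-2,3] | ==

Converged values:
  [0] ⊥
  [1] [-2,3]
  [2] ⊥
  [3] [-2,3]

⊥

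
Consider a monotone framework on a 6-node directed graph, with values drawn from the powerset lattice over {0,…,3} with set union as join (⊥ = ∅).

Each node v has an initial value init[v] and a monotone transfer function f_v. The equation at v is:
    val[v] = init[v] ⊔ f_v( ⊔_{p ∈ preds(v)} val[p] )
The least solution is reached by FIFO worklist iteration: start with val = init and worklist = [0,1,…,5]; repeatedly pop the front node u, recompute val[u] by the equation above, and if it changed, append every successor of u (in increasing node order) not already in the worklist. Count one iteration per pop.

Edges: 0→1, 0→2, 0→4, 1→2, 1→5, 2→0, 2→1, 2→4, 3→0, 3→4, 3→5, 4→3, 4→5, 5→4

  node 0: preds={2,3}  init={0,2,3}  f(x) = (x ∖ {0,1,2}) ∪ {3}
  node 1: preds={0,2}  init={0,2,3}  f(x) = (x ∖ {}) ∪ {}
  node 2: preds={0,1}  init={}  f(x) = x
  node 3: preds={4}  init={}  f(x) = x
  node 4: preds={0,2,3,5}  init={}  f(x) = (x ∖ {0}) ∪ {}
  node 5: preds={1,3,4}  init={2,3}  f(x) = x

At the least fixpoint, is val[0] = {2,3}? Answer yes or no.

no

Iteration log — 12 steps:
  step 1. node 0  ⊔preds={}  new={0,2,3}  stable
  step 2. node 1  ⊔preds={0,2,3}  new={0,2,3}  stable
  step 3. node 2  ⊔preds={0,2,3}  new={0,2,3}  old={}  +wl: 0,1
  step 4. node 3  ⊔preds={}  new={}  stable
  step 5. node 4  ⊔preds={0,2,3}  new={2,3}  old={}  +wl: 3
  step 6. node 5  ⊔preds={0,2,3}  new={0,2,3}  old={2,3}  +wl: 4
  step 7. node 0  ⊔preds={0,2,3}  new={0,2,3}  stable
  step 8. node 1  ⊔preds={0,2,3}  new={0,2,3}  stable
  step 9. node 3  ⊔preds={2,3}  new={2,3}  old={}  +wl: 0,5
  step 10. node 4  ⊔preds={0,2,3}  new={2,3}  stable
  step 11. node 0  ⊔preds={0,2,3}  new={0,2,3}  stable
  step 12. node 5  ⊔preds={0,2,3}  new={0,2,3}  stable

Least fixpoint reached:
  node 0: {0,2,3}
  node 1: {0,2,3}
  node 2: {0,2,3}
  node 3: {2,3}
  node 4: {2,3}
  node 5: {0,2,3}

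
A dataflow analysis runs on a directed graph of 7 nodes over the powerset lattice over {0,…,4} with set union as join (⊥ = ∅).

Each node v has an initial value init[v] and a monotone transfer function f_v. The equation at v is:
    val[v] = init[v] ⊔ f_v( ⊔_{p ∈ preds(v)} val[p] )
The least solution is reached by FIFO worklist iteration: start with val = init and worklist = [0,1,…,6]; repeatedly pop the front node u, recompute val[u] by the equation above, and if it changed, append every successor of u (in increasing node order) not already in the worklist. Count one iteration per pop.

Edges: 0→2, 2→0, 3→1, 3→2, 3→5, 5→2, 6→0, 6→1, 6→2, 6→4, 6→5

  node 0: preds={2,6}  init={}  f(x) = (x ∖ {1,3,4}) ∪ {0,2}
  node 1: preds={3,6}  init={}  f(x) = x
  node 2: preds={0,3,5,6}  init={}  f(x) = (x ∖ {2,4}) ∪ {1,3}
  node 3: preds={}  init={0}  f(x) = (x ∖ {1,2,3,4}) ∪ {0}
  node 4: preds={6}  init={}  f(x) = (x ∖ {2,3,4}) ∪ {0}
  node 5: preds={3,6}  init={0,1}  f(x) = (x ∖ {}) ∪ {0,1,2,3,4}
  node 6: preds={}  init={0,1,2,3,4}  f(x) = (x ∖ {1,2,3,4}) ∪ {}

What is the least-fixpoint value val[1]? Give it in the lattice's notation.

Worklist (9 pops):
  #1 pop 0: in={0,1,2,3,4} → {0,2} (was {}); enqueue []
  #2 pop 1: in={0,1,2,3,4} → {0,1,2,3,4} (was {}); enqueue []
  #3 pop 2: in={0,1,2,3,4} → {0,1,3} (was {}); enqueue [0]
  #4 pop 3: in={} → {0} (no change)
  #5 pop 4: in={0,1,2,3,4} → {0,1} (was {}); enqueue []
  #6 pop 5: in={0,1,2,3,4} → {0,1,2,3,4} (was {0,1}); enqueue [2]
  #7 pop 6: in={} → {0,1,2,3,4} (no change)
  #8 pop 0: in={0,1,2,3,4} → {0,2} (no change)
  #9 pop 2: in={0,1,2,3,4} → {0,1,3} (no change)

Fixpoint:
  val[0] = {0,2}
  val[1] = {0,1,2,3,4}
  val[2] = {0,1,3}
  val[3] = {0}
  val[4] = {0,1}
  val[5] = {0,1,2,3,4}
  val[6] = {0,1,2,3,4}

{0,1,2,3,4}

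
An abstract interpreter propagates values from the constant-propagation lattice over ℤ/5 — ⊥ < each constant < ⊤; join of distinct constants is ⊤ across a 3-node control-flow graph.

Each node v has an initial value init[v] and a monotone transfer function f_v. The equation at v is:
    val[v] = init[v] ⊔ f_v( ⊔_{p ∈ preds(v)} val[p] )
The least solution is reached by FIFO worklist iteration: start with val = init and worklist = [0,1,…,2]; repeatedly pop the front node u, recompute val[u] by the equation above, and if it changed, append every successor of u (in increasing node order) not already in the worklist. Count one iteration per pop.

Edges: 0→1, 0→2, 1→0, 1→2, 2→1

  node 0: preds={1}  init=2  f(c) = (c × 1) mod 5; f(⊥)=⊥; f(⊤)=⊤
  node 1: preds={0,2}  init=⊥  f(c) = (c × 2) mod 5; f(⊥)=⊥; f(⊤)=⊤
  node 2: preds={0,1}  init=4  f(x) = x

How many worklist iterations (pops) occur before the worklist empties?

6

Trace (6 dequeues):
  [1] u=0 | in ⊥ | out 2 | ==
  [2] u=1 | in ⊤ | out ⊤ | prev ⊥ | push {0}
  [3] u=2 | in ⊤ | out ⊤ | prev 4 | push {1}
  [4] u=0 | in ⊤ | out ⊤ | prev 2 | push {2}
  [5] u=1 | in ⊤ | out ⊤ | ==
  [6] u=2 | in ⊤ | out ⊤ | ==

Converged values:
  [0] ⊤
  [1] ⊤
  [2] ⊤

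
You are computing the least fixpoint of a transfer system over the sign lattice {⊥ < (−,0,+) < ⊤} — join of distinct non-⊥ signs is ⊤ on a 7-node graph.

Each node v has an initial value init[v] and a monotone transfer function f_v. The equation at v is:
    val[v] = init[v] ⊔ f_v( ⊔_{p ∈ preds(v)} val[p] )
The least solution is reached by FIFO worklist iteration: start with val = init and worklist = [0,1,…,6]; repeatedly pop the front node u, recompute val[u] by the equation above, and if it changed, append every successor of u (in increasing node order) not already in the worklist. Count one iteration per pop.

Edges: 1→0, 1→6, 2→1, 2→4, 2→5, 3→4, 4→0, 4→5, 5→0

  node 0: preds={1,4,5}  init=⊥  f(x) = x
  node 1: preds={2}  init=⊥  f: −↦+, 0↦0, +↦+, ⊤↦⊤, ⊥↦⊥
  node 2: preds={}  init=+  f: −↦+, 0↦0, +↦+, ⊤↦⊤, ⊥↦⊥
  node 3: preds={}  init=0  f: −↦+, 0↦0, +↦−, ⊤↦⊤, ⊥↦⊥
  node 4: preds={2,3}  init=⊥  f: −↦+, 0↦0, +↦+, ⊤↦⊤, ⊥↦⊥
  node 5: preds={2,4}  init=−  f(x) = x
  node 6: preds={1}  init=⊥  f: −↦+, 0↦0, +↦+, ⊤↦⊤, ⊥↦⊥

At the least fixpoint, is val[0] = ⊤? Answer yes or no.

yes

Iteration log — 8 steps:
  step 1. node 0  ⊔preds=−  new=−  old=⊥  +wl: 
  step 2. node 1  ⊔preds=+  new=+  old=⊥  +wl: 0
  step 3. node 2  ⊔preds=⊥  new=+  stable
  step 4. node 3  ⊔preds=⊥  new=0  stable
  step 5. node 4  ⊔preds=⊤  new=⊤  old=⊥  +wl: 
  step 6. node 5  ⊔preds=⊤  new=⊤  old=−  +wl: 
  step 7. node 6  ⊔preds=+  new=+  old=⊥  +wl: 
  step 8. node 0  ⊔preds=⊤  new=⊤  old=−  +wl: 

Least fixpoint reached:
  node 0: ⊤
  node 1: +
  node 2: +
  node 3: 0
  node 4: ⊤
  node 5: ⊤
  node 6: +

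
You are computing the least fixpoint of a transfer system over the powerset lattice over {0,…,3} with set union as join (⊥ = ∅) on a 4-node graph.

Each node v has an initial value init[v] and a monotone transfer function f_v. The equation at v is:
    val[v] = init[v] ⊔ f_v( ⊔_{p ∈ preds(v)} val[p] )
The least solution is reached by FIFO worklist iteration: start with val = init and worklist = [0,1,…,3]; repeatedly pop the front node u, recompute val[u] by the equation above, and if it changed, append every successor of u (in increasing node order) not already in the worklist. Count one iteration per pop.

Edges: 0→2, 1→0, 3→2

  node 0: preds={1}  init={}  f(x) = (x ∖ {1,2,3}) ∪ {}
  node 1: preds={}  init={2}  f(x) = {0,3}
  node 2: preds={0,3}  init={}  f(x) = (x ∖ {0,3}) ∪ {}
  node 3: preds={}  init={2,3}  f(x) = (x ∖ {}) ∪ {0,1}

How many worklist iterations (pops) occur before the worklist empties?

6

Iteration log — 6 steps:
  step 1. node 0  ⊔preds={2}  new={}  stable
  step 2. node 1  ⊔preds={}  new={0,2,3}  old={2}  +wl: 0
  step 3. node 2  ⊔preds={2,3}  new={2}  old={}  +wl: 
  step 4. node 3  ⊔preds={}  new={0,1,2,3}  old={2,3}  +wl: 2
  step 5. node 0  ⊔preds={0,2,3}  new={0}  old={}  +wl: 
  step 6. node 2  ⊔preds={0,1,2,3}  new={1,2}  old={2}  +wl: 

Least fixpoint reached:
  node 0: {0}
  node 1: {0,2,3}
  node 2: {1,2}
  node 3: {0,1,2,3}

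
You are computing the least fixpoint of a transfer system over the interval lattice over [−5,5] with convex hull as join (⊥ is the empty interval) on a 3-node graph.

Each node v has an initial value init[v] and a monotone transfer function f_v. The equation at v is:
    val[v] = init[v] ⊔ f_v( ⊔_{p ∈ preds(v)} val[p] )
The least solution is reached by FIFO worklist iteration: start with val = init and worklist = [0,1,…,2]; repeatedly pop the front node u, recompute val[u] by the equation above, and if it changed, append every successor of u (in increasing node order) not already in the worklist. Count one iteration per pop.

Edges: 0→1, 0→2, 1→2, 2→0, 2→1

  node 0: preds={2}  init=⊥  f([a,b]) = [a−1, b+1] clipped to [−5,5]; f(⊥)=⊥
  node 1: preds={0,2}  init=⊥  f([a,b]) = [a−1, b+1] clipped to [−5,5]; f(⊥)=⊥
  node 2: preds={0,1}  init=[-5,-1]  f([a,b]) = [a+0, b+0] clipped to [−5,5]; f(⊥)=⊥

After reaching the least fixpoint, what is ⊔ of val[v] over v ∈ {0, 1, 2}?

Iteration log — 12 steps:
  step 1. node 0  ⊔preds=[-5,-1]  new=[-5,0]  old=⊥  +wl: 
  step 2. node 1  ⊔preds=[-5,0]  new=[-5,1]  old=⊥  +wl: 
  step 3. node 2  ⊔preds=[-5,1]  new=[-5,1]  old=[-5,-1]  +wl: 0,1
  step 4. node 0  ⊔preds=[-5,1]  new=[-5,2]  old=[-5,0]  +wl: 2
  step 5. node 1  ⊔preds=[-5,2]  new=[-5,3]  old=[-5,1]  +wl: 
  step 6. node 2  ⊔preds=[-5,3]  new=[-5,3]  old=[-5,1]  +wl: 0,1
  step 7. node 0  ⊔preds=[-5,3]  new=[-5,4]  old=[-5,2]  +wl: 2
  step 8. node 1  ⊔preds=[-5,4]  new=[-5,5]  old=[-5,3]  +wl: 
  step 9. node 2  ⊔preds=[-5,5]  new=[-5,5]  old=[-5,3]  +wl: 0,1
  step 10. node 0  ⊔preds=[-5,5]  new=[-5,5]  old=[-5,4]  +wl: 2
  step 11. node 1  ⊔preds=[-5,5]  new=[-5,5]  stable
  step 12. node 2  ⊔preds=[-5,5]  new=[-5,5]  stable

Least fixpoint reached:
  node 0: [-5,5]
  node 1: [-5,5]
  node 2: [-5,5]

[-5,5]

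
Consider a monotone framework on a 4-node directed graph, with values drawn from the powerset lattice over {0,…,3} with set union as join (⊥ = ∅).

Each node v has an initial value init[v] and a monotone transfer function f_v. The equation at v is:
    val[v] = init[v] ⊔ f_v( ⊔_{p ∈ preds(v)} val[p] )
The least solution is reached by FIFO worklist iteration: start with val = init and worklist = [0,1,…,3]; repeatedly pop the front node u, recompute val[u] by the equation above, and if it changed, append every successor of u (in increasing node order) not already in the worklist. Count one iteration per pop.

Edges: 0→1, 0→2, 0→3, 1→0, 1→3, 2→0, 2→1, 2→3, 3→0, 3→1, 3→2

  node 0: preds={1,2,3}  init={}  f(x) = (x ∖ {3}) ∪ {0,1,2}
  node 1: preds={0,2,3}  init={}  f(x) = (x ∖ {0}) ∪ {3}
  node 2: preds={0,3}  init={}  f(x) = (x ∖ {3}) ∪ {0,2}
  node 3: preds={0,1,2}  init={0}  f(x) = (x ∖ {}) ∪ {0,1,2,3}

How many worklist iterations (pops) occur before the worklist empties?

7

Trace (7 dequeues):
  [1] u=0 | in {0} | out {0,1,2} | prev {} | push {}
  [2] u=1 | in {0,1,2} | out {1,2,3} | prev {} | push {0}
  [3] u=2 | in {0,1,2} | out {0,1,2} | prev {} | push {1}
  [4] u=3 | in {0,1,2,3} | out {0,1,2,3} | prev {0} | push {2}
  [5] u=0 | in {0,1,2,3} | out {0,1,2} | ==
  [6] u=1 | in {0,1,2,3} | out {1,2,3} | ==
  [7] u=2 | in {0,1,2,3} | out {0,1,2} | ==

Converged values:
  [0] {0,1,2}
  [1] {1,2,3}
  [2] {0,1,2}
  [3] {0,1,2,3}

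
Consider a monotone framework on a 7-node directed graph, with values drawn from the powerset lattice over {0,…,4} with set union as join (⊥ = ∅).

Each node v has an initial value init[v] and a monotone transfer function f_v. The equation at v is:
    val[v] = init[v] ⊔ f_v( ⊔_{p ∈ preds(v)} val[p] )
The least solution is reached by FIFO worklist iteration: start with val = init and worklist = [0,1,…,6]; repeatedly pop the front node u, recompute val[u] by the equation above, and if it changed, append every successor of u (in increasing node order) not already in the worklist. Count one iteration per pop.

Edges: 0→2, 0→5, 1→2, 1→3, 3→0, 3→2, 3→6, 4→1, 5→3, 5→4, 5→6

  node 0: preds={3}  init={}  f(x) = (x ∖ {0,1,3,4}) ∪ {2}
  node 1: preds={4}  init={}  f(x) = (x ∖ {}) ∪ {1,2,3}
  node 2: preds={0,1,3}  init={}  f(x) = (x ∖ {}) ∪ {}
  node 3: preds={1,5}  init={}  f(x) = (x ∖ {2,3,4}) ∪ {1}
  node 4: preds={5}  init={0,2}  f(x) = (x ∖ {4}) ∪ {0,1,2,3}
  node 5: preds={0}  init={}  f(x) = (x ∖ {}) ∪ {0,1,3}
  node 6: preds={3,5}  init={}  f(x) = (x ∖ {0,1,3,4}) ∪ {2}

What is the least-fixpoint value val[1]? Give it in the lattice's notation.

Trace (12 dequeues):
  [1] u=0 | in {} | out {2} | prev {} | push {}
  [2] u=1 | in {0,2} | out {0,1,2,3} | prev {} | push {}
  [3] u=2 | in {0,1,2,3} | out {0,1,2,3} | prev {} | push {}
  [4] u=3 | in {0,1,2,3} | out {0,1} | prev {} | push {0,2}
  [5] u=4 | in {} | out {0,1,2,3} | prev {0,2} | push {1}
  [6] u=5 | in {2} | out {0,1,2,3} | prev {} | push {3,4}
  [7] u=6 | in {0,1,2,3} | out {2} | prev {} | push {}
  [8] u=0 | in {0,1} | out {2} | ==
  [9] u=2 | in {0,1,2,3} | out {0,1,2,3} | ==
  [10] u=1 | in {0,1,2,3} | out {0,1,2,3} | ==
  [11] u=3 | in {0,1,2,3} | out {0,1} | ==
  [12] u=4 | in {0,1,2,3} | out {0,1,2,3} | ==

Converged values:
  [0] {2}
  [1] {0,1,2,3}
  [2] {0,1,2,3}
  [3] {0,1}
  [4] {0,1,2,3}
  [5] {0,1,2,3}
  [6] {2}

{0,1,2,3}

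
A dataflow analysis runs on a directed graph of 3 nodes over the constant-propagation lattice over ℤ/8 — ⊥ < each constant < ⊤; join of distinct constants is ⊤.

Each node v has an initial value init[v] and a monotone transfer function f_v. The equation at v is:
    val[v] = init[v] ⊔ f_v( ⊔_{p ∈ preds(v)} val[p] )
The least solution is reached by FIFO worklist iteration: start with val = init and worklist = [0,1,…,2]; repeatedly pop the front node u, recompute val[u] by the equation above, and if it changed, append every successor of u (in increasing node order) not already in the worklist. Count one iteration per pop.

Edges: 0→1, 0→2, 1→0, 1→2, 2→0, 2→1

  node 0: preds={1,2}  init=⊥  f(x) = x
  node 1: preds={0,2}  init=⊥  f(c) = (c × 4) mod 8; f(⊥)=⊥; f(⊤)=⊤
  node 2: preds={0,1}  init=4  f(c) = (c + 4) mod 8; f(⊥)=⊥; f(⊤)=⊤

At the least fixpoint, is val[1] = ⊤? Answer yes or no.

Iteration log — 7 steps:
  step 1. node 0  ⊔preds=4  new=4  old=⊥  +wl: 
  step 2. node 1  ⊔preds=4  new=0  old=⊥  +wl: 0
  step 3. node 2  ⊔preds=⊤  new=⊤  old=4  +wl: 1
  step 4. node 0  ⊔preds=⊤  new=⊤  old=4  +wl: 2
  step 5. node 1  ⊔preds=⊤  new=⊤  old=0  +wl: 0
  step 6. node 2  ⊔preds=⊤  new=⊤  stable
  step 7. node 0  ⊔preds=⊤  new=⊤  stable

Least fixpoint reached:
  node 0: ⊤
  node 1: ⊤
  node 2: ⊤

yes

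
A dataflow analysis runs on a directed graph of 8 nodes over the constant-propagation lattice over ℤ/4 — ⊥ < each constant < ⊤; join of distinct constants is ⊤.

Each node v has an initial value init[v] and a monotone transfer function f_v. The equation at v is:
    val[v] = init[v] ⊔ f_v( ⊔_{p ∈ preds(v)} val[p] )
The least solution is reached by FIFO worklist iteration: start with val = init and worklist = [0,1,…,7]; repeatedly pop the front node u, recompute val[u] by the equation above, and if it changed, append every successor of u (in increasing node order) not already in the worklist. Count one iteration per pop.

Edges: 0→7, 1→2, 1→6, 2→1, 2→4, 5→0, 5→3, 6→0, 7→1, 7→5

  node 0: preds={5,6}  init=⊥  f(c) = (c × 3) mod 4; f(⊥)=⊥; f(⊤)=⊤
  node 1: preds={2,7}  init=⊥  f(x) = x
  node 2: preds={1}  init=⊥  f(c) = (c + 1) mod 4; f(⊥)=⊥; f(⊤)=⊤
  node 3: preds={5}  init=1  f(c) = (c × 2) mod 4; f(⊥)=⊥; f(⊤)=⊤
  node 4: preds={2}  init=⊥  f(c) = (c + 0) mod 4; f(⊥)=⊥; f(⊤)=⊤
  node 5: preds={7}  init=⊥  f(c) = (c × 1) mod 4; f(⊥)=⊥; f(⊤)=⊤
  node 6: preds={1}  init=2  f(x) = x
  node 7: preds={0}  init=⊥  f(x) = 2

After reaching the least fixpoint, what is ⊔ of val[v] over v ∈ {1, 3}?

⊤

Trace (22 dequeues):
  [1] u=0 | in 2 | out 2 | prev ⊥ | push {}
  [2] u=1 | in ⊥ | out ⊥ | ==
  [3] u=2 | in ⊥ | out ⊥ | ==
  [4] u=3 | in ⊥ | out 1 | ==
  [5] u=4 | in ⊥ | out ⊥ | ==
  [6] u=5 | in ⊥ | out ⊥ | ==
  [7] u=6 | in ⊥ | out 2 | ==
  [8] u=7 | in 2 | out 2 | prev ⊥ | push {1,5}
  [9] u=1 | in 2 | out 2 | prev ⊥ | push {2,6}
  [10] u=5 | in 2 | out 2 | prev ⊥ | push {0,3}
  [11] u=2 | in 2 | out 3 | prev ⊥ | push {1,4}
  [12] u=6 | in 2 | out 2 | ==
  [13] u=0 | in 2 | out 2 | ==
  [14] u=3 | in 2 | out ⊤ | prev 1 | push {}
  [15] u=1 | in ⊤ | out ⊤ | prev 2 | push {2,6}
  [16] u=4 | in 3 | out 3 | prev ⊥ | push {}
  [17] u=2 | in ⊤ | out ⊤ | prev 3 | push {1,4}
  [18] u=6 | in ⊤ | out ⊤ | prev 2 | push {0}
  [19] u=1 | in ⊤ | out ⊤ | ==
  [20] u=4 | in ⊤ | out ⊤ | prev 3 | push {}
  [21] u=0 | in ⊤ | out ⊤ | prev 2 | push {7}
  [22] u=7 | in ⊤ | out 2 | ==

Converged values:
  [0] ⊤
  [1] ⊤
  [2] ⊤
  [3] ⊤
  [4] ⊤
  [5] 2
  [6] ⊤
  [7] 2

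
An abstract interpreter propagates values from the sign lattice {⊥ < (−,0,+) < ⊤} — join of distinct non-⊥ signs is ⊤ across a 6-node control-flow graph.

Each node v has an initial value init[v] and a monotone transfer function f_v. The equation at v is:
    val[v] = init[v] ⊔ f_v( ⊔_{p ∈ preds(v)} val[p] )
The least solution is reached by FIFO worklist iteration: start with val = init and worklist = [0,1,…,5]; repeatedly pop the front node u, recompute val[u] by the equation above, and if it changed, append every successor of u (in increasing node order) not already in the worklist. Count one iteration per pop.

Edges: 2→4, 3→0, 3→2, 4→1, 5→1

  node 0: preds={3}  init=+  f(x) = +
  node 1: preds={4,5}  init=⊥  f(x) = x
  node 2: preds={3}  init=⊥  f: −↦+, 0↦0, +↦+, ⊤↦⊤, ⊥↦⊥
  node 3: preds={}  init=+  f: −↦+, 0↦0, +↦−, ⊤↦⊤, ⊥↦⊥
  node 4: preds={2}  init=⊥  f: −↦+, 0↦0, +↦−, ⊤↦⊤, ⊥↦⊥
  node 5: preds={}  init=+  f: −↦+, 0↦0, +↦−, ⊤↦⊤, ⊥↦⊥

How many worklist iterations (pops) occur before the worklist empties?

Worklist (7 pops):
  #1 pop 0: in=+ → + (no change)
  #2 pop 1: in=+ → + (was ⊥); enqueue []
  #3 pop 2: in=+ → + (was ⊥); enqueue []
  #4 pop 3: in=⊥ → + (no change)
  #5 pop 4: in=+ → − (was ⊥); enqueue [1]
  #6 pop 5: in=⊥ → + (no change)
  #7 pop 1: in=⊤ → ⊤ (was +); enqueue []

Fixpoint:
  val[0] = +
  val[1] = ⊤
  val[2] = +
  val[3] = +
  val[4] = −
  val[5] = +

7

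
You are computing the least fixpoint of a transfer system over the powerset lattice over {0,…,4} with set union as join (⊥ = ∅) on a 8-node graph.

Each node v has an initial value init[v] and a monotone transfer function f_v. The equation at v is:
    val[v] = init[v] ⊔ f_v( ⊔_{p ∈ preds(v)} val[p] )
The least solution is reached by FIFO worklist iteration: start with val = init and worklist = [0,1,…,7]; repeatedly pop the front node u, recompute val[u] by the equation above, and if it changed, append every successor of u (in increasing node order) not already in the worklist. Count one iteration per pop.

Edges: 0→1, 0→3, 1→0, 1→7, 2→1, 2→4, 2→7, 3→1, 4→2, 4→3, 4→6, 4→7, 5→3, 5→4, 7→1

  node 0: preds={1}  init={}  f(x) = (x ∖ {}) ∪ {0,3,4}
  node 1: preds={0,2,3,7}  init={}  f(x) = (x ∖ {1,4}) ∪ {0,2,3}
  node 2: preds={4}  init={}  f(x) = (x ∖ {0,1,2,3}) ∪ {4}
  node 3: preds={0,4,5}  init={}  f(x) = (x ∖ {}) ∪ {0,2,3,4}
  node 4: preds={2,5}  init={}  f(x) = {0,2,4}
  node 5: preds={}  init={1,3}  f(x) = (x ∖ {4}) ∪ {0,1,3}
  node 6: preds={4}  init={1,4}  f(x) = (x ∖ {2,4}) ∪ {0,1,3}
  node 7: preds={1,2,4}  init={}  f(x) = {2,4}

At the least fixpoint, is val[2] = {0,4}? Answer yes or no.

Trace (13 dequeues):
  [1] u=0 | in {} | out {0,3,4} | prev {} | push {}
  [2] u=1 | in {0,3,4} | out {0,2,3} | prev {} | push {0}
  [3] u=2 | in {} | out {4} | prev {} | push {1}
  [4] u=3 | in {0,1,3,4} | out {0,1,2,3,4} | prev {} | push {}
  [5] u=4 | in {1,3,4} | out {0,2,4} | prev {} | push {2,3}
  [6] u=5 | in {} | out {0,1,3} | prev {1,3} | push {4}
  [7] u=6 | in {0,2,4} | out {0,1,3,4} | prev {1,4} | push {}
  [8] u=7 | in {0,2,3,4} | out {2,4} | prev {} | push {}
  [9] u=0 | in {0,2,3} | out {0,2,3,4} | prev {0,3,4} | push {}
  [10] u=1 | in {0,1,2,3,4} | out {0,2,3} | ==
  [11] u=2 | in {0,2,4} | out {4} | ==
  [12] u=3 | in {0,1,2,3,4} | out {0,1,2,3,4} | ==
  [13] u=4 | in {0,1,3,4} | out {0,2,4} | ==

Converged values:
  [0] {0,2,3,4}
  [1] {0,2,3}
  [2] {4}
  [3] {0,1,2,3,4}
  [4] {0,2,4}
  [5] {0,1,3}
  [6] {0,1,3,4}
  [7] {2,4}

no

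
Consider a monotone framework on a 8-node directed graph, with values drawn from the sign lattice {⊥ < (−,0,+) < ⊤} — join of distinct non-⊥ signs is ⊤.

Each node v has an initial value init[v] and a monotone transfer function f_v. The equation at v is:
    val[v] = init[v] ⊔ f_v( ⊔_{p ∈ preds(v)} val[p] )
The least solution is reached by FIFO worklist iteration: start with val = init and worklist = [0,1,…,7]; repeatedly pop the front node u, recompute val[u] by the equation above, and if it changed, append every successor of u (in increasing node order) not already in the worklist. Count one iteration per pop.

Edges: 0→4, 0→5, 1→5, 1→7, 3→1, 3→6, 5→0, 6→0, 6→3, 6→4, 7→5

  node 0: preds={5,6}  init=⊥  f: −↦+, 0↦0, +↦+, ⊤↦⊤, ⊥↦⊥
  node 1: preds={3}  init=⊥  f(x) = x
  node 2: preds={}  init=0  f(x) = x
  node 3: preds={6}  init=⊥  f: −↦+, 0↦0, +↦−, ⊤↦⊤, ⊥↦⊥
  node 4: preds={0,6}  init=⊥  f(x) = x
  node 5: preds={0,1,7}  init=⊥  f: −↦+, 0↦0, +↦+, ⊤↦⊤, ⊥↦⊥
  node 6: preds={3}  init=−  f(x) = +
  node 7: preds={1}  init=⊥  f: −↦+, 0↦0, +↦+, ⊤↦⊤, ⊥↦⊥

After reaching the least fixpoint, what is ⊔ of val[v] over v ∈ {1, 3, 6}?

⊤

Trace (20 dequeues):
  [1] u=0 | in − | out + | prev ⊥ | push {}
  [2] u=1 | in ⊥ | out ⊥ | ==
  [3] u=2 | in ⊥ | out 0 | ==
  [4] u=3 | in − | out + | prev ⊥ | push {1}
  [5] u=4 | in ⊤ | out ⊤ | prev ⊥ | push {}
  [6] u=5 | in + | out + | prev ⊥ | push {0}
  [7] u=6 | in + | out ⊤ | prev − | push {3,4}
  [8] u=7 | in ⊥ | out ⊥ | ==
  [9] u=1 | in + | out + | prev ⊥ | push {5,7}
  [10] u=0 | in ⊤ | out ⊤ | prev + | push {}
  [11] u=3 | in ⊤ | out ⊤ | prev + | push {1,6}
  [12] u=4 | in ⊤ | out ⊤ | ==
  [13] u=5 | in ⊤ | out ⊤ | prev + | push {0}
  [14] u=7 | in + | out + | prev ⊥ | push {5}
  [15] u=1 | in ⊤ | out ⊤ | prev + | push {7}
  [16] u=6 | in ⊤ | out ⊤ | ==
  [17] u=0 | in ⊤ | out ⊤ | ==
  [18] u=5 | in ⊤ | out ⊤ | ==
  [19] u=7 | in ⊤ | out ⊤ | prev + | push {5}
  [20] u=5 | in ⊤ | out ⊤ | ==

Converged values:
  [0] ⊤
  [1] ⊤
  [2] 0
  [3] ⊤
  [4] ⊤
  [5] ⊤
  [6] ⊤
  [7] ⊤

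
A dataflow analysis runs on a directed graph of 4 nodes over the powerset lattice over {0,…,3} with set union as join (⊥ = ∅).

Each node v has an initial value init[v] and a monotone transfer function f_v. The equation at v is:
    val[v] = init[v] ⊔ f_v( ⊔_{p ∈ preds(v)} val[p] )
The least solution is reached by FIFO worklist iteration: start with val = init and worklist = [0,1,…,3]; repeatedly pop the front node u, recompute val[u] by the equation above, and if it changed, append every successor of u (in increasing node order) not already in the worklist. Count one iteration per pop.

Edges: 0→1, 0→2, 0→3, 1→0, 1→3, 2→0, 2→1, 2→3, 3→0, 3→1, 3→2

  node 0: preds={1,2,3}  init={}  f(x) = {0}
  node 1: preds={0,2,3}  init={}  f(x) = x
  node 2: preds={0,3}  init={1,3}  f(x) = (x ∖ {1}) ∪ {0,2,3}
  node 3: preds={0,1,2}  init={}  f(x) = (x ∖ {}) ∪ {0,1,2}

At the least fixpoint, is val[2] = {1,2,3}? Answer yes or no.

no

Iteration log — 9 steps:
  step 1. node 0  ⊔preds={1,3}  new={0}  old={}  +wl: 
  step 2. node 1  ⊔preds={0,1,3}  new={0,1,3}  old={}  +wl: 0
  step 3. node 2  ⊔preds={0}  new={0,1,2,3}  old={1,3}  +wl: 1
  step 4. node 3  ⊔preds={0,1,2,3}  new={0,1,2,3}  old={}  +wl: 2
  step 5. node 0  ⊔preds={0,1,2,3}  new={0}  stable
  step 6. node 1  ⊔preds={0,1,2,3}  new={0,1,2,3}  old={0,1,3}  +wl: 0,3
  step 7. node 2  ⊔preds={0,1,2,3}  new={0,1,2,3}  stable
  step 8. node 0  ⊔preds={0,1,2,3}  new={0}  stable
  step 9. node 3  ⊔preds={0,1,2,3}  new={0,1,2,3}  stable

Least fixpoint reached:
  node 0: {0}
  node 1: {0,1,2,3}
  node 2: {0,1,2,3}
  node 3: {0,1,2,3}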